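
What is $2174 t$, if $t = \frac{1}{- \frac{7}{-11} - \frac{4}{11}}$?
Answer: $\frac{23914}{3} \approx 7971.3$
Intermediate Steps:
$t = \frac{11}{3}$ ($t = \frac{1}{\left(-7\right) \left(- \frac{1}{11}\right) - \frac{4}{11}} = \frac{1}{\frac{7}{11} - \frac{4}{11}} = \frac{1}{\frac{3}{11}} = \frac{11}{3} \approx 3.6667$)
$2174 t = 2174 \cdot \frac{11}{3} = \frac{23914}{3}$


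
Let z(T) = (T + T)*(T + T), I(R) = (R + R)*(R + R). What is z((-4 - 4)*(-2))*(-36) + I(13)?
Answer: -36188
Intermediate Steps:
I(R) = 4*R**2 (I(R) = (2*R)*(2*R) = 4*R**2)
z(T) = 4*T**2 (z(T) = (2*T)*(2*T) = 4*T**2)
z((-4 - 4)*(-2))*(-36) + I(13) = (4*((-4 - 4)*(-2))**2)*(-36) + 4*13**2 = (4*(-8*(-2))**2)*(-36) + 4*169 = (4*16**2)*(-36) + 676 = (4*256)*(-36) + 676 = 1024*(-36) + 676 = -36864 + 676 = -36188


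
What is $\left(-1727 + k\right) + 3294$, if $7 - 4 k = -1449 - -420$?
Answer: $1826$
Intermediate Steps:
$k = 259$ ($k = \frac{7}{4} - \frac{-1449 - -420}{4} = \frac{7}{4} - \frac{-1449 + 420}{4} = \frac{7}{4} - - \frac{1029}{4} = \frac{7}{4} + \frac{1029}{4} = 259$)
$\left(-1727 + k\right) + 3294 = \left(-1727 + 259\right) + 3294 = -1468 + 3294 = 1826$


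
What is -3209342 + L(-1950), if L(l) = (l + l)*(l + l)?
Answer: 12000658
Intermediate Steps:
L(l) = 4*l**2 (L(l) = (2*l)*(2*l) = 4*l**2)
-3209342 + L(-1950) = -3209342 + 4*(-1950)**2 = -3209342 + 4*3802500 = -3209342 + 15210000 = 12000658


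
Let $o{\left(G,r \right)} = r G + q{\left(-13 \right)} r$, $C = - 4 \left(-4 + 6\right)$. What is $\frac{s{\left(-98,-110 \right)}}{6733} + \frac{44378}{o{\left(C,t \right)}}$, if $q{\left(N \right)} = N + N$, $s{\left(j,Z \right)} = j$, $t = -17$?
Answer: $\frac{149370215}{1945837} \approx 76.764$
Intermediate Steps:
$C = -8$ ($C = \left(-4\right) 2 = -8$)
$q{\left(N \right)} = 2 N$
$o{\left(G,r \right)} = - 26 r + G r$ ($o{\left(G,r \right)} = r G + 2 \left(-13\right) r = G r - 26 r = - 26 r + G r$)
$\frac{s{\left(-98,-110 \right)}}{6733} + \frac{44378}{o{\left(C,t \right)}} = - \frac{98}{6733} + \frac{44378}{\left(-17\right) \left(-26 - 8\right)} = \left(-98\right) \frac{1}{6733} + \frac{44378}{\left(-17\right) \left(-34\right)} = - \frac{98}{6733} + \frac{44378}{578} = - \frac{98}{6733} + 44378 \cdot \frac{1}{578} = - \frac{98}{6733} + \frac{22189}{289} = \frac{149370215}{1945837}$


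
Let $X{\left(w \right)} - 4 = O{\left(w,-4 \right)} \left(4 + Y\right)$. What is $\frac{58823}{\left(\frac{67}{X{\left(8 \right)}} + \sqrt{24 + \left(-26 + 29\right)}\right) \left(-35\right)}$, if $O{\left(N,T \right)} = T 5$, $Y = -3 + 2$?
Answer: $- \frac{31529128}{400915} - \frac{79058112 \sqrt{3}}{400915} \approx -420.19$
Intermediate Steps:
$Y = -1$
$O{\left(N,T \right)} = 5 T$
$X{\left(w \right)} = -56$ ($X{\left(w \right)} = 4 + 5 \left(-4\right) \left(4 - 1\right) = 4 - 60 = -56$)
$\frac{58823}{\left(\frac{67}{X{\left(8 \right)}} + \sqrt{24 + \left(-26 + 29\right)}\right) \left(-35\right)} = \frac{58823}{\left(\frac{67}{-56} + \sqrt{24 + \left(-26 + 29\right)}\right) \left(-35\right)} = \frac{58823}{\left(67 \left(- \frac{1}{56}\right) + \sqrt{24 + 3}\right) \left(-35\right)} = \frac{58823}{\left(- \frac{67}{56} + \sqrt{27}\right) \left(-35\right)} = \frac{58823}{\left(- \frac{67}{56} + 3 \sqrt{3}\right) \left(-35\right)} = \frac{58823}{\frac{335}{8} - 105 \sqrt{3}}$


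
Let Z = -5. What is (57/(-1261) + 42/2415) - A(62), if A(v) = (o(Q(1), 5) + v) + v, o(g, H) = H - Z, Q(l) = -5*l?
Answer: -19436043/145015 ≈ -134.03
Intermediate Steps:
o(g, H) = 5 + H (o(g, H) = H - 1*(-5) = H + 5 = 5 + H)
A(v) = 10 + 2*v (A(v) = ((5 + 5) + v) + v = (10 + v) + v = 10 + 2*v)
(57/(-1261) + 42/2415) - A(62) = (57/(-1261) + 42/2415) - (10 + 2*62) = (57*(-1/1261) + 42*(1/2415)) - (10 + 124) = (-57/1261 + 2/115) - 1*134 = -4033/145015 - 134 = -19436043/145015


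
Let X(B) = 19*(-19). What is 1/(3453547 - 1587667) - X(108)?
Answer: 673582681/1865880 ≈ 361.00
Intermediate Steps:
X(B) = -361
1/(3453547 - 1587667) - X(108) = 1/(3453547 - 1587667) - 1*(-361) = 1/1865880 + 361 = 673582681/1865880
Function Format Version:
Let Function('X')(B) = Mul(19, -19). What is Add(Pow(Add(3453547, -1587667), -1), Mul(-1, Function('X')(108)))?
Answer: Rational(673582681, 1865880) ≈ 361.00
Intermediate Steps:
Function('X')(B) = -361
Add(Pow(Add(3453547, -1587667), -1), Mul(-1, Function('X')(108))) = Add(Pow(Add(3453547, -1587667), -1), Mul(-1, -361)) = Add(Pow(1865880, -1), 361) = Add(Rational(1, 1865880), 361) = Rational(673582681, 1865880)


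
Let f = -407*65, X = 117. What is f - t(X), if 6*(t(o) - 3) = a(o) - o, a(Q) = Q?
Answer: -26458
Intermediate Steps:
t(o) = 3 (t(o) = 3 + (o - o)/6 = 3 + (1/6)*0 = 3 + 0 = 3)
f = -26455
f - t(X) = -26455 - 1*3 = -26455 - 3 = -26458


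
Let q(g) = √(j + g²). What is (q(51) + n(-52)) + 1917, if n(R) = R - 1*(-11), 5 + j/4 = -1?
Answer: 1876 + √2577 ≈ 1926.8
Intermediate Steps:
j = -24 (j = -20 + 4*(-1) = -20 - 4 = -24)
n(R) = 11 + R (n(R) = R + 11 = 11 + R)
q(g) = √(-24 + g²)
(q(51) + n(-52)) + 1917 = (√(-24 + 51²) + (11 - 52)) + 1917 = (√(-24 + 2601) - 41) + 1917 = (√2577 - 41) + 1917 = (-41 + √2577) + 1917 = 1876 + √2577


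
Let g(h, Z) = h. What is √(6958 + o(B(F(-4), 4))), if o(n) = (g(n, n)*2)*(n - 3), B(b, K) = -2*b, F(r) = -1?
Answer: √6954 ≈ 83.391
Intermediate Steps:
o(n) = 2*n*(-3 + n) (o(n) = (n*2)*(n - 3) = (2*n)*(-3 + n) = 2*n*(-3 + n))
√(6958 + o(B(F(-4), 4))) = √(6958 + 2*(-2*(-1))*(-3 - 2*(-1))) = √(6958 + 2*2*(-3 + 2)) = √(6958 + 2*2*(-1)) = √(6958 - 4) = √6954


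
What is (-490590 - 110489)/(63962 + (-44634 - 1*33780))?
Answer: 601079/14452 ≈ 41.591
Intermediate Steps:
(-490590 - 110489)/(63962 + (-44634 - 1*33780)) = -601079/(63962 + (-44634 - 33780)) = -601079/(63962 - 78414) = -601079/(-14452) = -601079*(-1/14452) = 601079/14452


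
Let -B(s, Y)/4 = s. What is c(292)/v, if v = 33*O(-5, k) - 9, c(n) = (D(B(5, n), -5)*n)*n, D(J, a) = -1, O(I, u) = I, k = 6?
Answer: 42632/87 ≈ 490.02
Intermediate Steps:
B(s, Y) = -4*s
c(n) = -n² (c(n) = (-n)*n = -n²)
v = -174 (v = 33*(-5) - 9 = -165 - 9 = -174)
c(292)/v = -1*292²/(-174) = -1*85264*(-1/174) = -85264*(-1/174) = 42632/87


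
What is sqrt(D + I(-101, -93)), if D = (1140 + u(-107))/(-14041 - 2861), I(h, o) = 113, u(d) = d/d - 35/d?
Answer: 2*sqrt(2565075187635)/301419 ≈ 10.627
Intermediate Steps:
u(d) = 1 - 35/d
D = -61061/904257 (D = (1140 + (-35 - 107)/(-107))/(-14041 - 2861) = (1140 - 1/107*(-142))/(-16902) = (1140 + 142/107)*(-1/16902) = (122122/107)*(-1/16902) = -61061/904257 ≈ -0.067526)
sqrt(D + I(-101, -93)) = sqrt(-61061/904257 + 113) = sqrt(102119980/904257) = 2*sqrt(2565075187635)/301419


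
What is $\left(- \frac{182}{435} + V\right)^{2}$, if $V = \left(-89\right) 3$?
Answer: $\frac{13531970929}{189225} \approx 71513.0$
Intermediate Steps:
$V = -267$
$\left(- \frac{182}{435} + V\right)^{2} = \left(- \frac{182}{435} - 267\right)^{2} = \left(- \frac{116327}{435}\right)^{2} = \frac{13531970929}{189225}$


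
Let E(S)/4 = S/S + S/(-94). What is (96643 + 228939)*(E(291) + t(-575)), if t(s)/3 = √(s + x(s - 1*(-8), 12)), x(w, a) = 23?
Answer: -128279308/47 + 1953492*I*√138 ≈ -2.7293e+6 + 2.2948e+7*I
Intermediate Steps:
t(s) = 3*√(23 + s) (t(s) = 3*√(s + 23) = 3*√(23 + s))
E(S) = 4 - 2*S/47 (E(S) = 4*(S/S + S/(-94)) = 4*(1 + S*(-1/94)) = 4*(1 - S/94) = 4 - 2*S/47)
(96643 + 228939)*(E(291) + t(-575)) = (96643 + 228939)*((4 - 2/47*291) + 3*√(23 - 575)) = 325582*((4 - 582/47) + 3*√(-552)) = 325582*(-394/47 + 3*(2*I*√138)) = 325582*(-394/47 + 6*I*√138) = -128279308/47 + 1953492*I*√138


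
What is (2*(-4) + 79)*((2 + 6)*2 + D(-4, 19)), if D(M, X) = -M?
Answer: 1420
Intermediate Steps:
(2*(-4) + 79)*((2 + 6)*2 + D(-4, 19)) = (2*(-4) + 79)*((2 + 6)*2 - 1*(-4)) = (-8 + 79)*(8*2 + 4) = 71*(16 + 4) = 71*20 = 1420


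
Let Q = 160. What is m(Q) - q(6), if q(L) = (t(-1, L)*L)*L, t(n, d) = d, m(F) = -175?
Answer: -391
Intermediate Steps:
q(L) = L**3 (q(L) = (L*L)*L = L**2*L = L**3)
m(Q) - q(6) = -175 - 1*6**3 = -175 - 1*216 = -175 - 216 = -391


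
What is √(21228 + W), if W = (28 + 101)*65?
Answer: √29613 ≈ 172.08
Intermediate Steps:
W = 8385 (W = 129*65 = 8385)
√(21228 + W) = √(21228 + 8385) = √29613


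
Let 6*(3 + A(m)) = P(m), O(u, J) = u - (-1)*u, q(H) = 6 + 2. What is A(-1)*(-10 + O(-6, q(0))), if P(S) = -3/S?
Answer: 55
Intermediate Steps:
q(H) = 8
O(u, J) = 2*u (O(u, J) = u + u = 2*u)
A(m) = -3 - 1/(2*m) (A(m) = -3 + (-3/m)/6 = -3 - 1/(2*m))
A(-1)*(-10 + O(-6, q(0))) = (-3 - ½/(-1))*(-10 + 2*(-6)) = (-3 - ½*(-1))*(-10 - 12) = (-3 + ½)*(-22) = -5/2*(-22) = 55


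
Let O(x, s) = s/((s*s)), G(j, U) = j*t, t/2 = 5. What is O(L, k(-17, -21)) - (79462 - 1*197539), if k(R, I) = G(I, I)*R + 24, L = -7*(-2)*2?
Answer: 424368739/3594 ≈ 1.1808e+5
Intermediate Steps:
t = 10 (t = 2*5 = 10)
L = 28 (L = 14*2 = 28)
G(j, U) = 10*j (G(j, U) = j*10 = 10*j)
k(R, I) = 24 + 10*I*R (k(R, I) = (10*I)*R + 24 = 10*I*R + 24 = 24 + 10*I*R)
O(x, s) = 1/s (O(x, s) = s/(s**2) = s/s**2 = 1/s)
O(L, k(-17, -21)) - (79462 - 1*197539) = 1/(24 + 10*(-21)*(-17)) - (79462 - 1*197539) = 1/(24 + 3570) - (79462 - 197539) = 1/3594 - 1*(-118077) = 1/3594 + 118077 = 424368739/3594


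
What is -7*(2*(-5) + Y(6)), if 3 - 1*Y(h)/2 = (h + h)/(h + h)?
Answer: 42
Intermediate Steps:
Y(h) = 4 (Y(h) = 6 - 2*(h + h)/(h + h) = 6 - 2*2*h/(2*h) = 6 - 2*2*h*1/(2*h) = 6 - 2*1 = 6 - 2 = 4)
-7*(2*(-5) + Y(6)) = -7*(2*(-5) + 4) = -7*(-10 + 4) = -7*(-6) = 42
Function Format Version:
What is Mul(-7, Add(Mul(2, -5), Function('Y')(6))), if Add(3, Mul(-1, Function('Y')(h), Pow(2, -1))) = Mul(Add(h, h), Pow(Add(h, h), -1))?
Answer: 42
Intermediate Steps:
Function('Y')(h) = 4 (Function('Y')(h) = Add(6, Mul(-2, Mul(Add(h, h), Pow(Add(h, h), -1)))) = Add(6, Mul(-2, Mul(Mul(2, h), Pow(Mul(2, h), -1)))) = Add(6, Mul(-2, Mul(Mul(2, h), Mul(Rational(1, 2), Pow(h, -1))))) = Add(6, Mul(-2, 1)) = Add(6, -2) = 4)
Mul(-7, Add(Mul(2, -5), Function('Y')(6))) = Mul(-7, Add(Mul(2, -5), 4)) = Mul(-7, Add(-10, 4)) = Mul(-7, -6) = 42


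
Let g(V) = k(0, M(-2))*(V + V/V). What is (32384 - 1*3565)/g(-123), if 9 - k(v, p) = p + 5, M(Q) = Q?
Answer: -28819/732 ≈ -39.370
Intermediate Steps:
k(v, p) = 4 - p (k(v, p) = 9 - (p + 5) = 9 - (5 + p) = 9 + (-5 - p) = 4 - p)
g(V) = 6 + 6*V (g(V) = (4 - 1*(-2))*(V + V/V) = (4 + 2)*(V + 1) = 6*(1 + V) = 6 + 6*V)
(32384 - 1*3565)/g(-123) = (32384 - 1*3565)/(6 + 6*(-123)) = (32384 - 3565)/(6 - 738) = 28819/(-732) = 28819*(-1/732) = -28819/732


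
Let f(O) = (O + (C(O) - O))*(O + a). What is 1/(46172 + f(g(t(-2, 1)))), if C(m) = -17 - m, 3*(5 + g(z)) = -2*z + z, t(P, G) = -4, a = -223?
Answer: 9/442748 ≈ 2.0328e-5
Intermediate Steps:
g(z) = -5 - z/3 (g(z) = -5 + (-2*z + z)/3 = -5 + (-z)/3 = -5 - z/3)
f(O) = (-223 + O)*(-17 - O) (f(O) = (O + ((-17 - O) - O))*(O - 223) = (O + (-17 - 2*O))*(-223 + O) = (-17 - O)*(-223 + O) = (-223 + O)*(-17 - O))
1/(46172 + f(g(t(-2, 1)))) = 1/(46172 - (-223 + (-5 - ⅓*(-4)))*(17 + (-5 - ⅓*(-4)))) = 1/(46172 - (-223 + (-5 + 4/3))*(17 + (-5 + 4/3))) = 1/(46172 - (-223 - 11/3)*(17 - 11/3)) = 1/(46172 - 1*(-680/3)*40/3) = 1/(46172 + 27200/9) = 1/(442748/9) = 9/442748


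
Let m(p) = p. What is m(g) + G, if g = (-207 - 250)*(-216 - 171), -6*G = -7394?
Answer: 534274/3 ≈ 1.7809e+5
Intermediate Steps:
G = 3697/3 (G = -⅙*(-7394) = 3697/3 ≈ 1232.3)
g = 176859 (g = -457*(-387) = 176859)
m(g) + G = 176859 + 3697/3 = 534274/3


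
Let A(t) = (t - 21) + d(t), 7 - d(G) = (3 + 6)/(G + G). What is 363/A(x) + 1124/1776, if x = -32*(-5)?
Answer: 64700831/20739684 ≈ 3.1197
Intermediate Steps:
x = 160
d(G) = 7 - 9/(2*G) (d(G) = 7 - (3 + 6)/(G + G) = 7 - 9/(2*G))
A(t) = -14 + t - 9/(2*t) (A(t) = (t - 21) + (7 - 9/(2*t)) = (-21 + t) + (7 - 9/(2*t)) = -14 + t - 9/(2*t))
363/A(x) + 1124/1776 = 363/(-14 + 160 - 9/2/160) + 1124/1776 = 363/(-14 + 160 - 9/2*1/160) + 1124*(1/1776) = 363/(-14 + 160 - 9/320) + 281/444 = 363/(46711/320) + 281/444 = 363*(320/46711) + 281/444 = 116160/46711 + 281/444 = 64700831/20739684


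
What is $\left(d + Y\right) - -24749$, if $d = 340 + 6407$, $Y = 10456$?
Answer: $41952$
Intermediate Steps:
$d = 6747$
$\left(d + Y\right) - -24749 = \left(6747 + 10456\right) - -24749 = 17203 + 24749 = 41952$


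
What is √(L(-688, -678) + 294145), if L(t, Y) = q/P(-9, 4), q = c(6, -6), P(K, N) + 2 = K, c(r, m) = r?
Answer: √35591479/11 ≈ 542.35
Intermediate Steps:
P(K, N) = -2 + K
q = 6
L(t, Y) = -6/11 (L(t, Y) = 6/(-2 - 9) = 6/(-11) = 6*(-1/11) = -6/11)
√(L(-688, -678) + 294145) = √(-6/11 + 294145) = √(3235589/11) = √35591479/11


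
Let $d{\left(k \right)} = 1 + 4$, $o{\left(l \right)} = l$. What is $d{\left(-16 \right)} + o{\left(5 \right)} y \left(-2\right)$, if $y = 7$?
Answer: $-65$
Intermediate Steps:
$d{\left(k \right)} = 5$
$d{\left(-16 \right)} + o{\left(5 \right)} y \left(-2\right) = 5 + 5 \cdot 7 \left(-2\right) = 5 + 35 \left(-2\right) = 5 - 70 = -65$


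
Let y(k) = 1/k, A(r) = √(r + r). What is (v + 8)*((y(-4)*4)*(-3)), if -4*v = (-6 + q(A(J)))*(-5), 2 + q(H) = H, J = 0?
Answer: -6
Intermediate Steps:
A(r) = √2*√r (A(r) = √(2*r) = √2*√r)
y(k) = 1/k
q(H) = -2 + H
v = -10 (v = -(-6 + (-2 + √2*√0))*(-5)/4 = -(-6 + (-2 + √2*0))*(-5)/4 = -(-6 + (-2 + 0))*(-5)/4 = -(-6 - 2)*(-5)/4 = -(-2)*(-5) = -¼*40 = -10)
(v + 8)*((y(-4)*4)*(-3)) = (-10 + 8)*((4/(-4))*(-3)) = -2*(-¼*4)*(-3) = -(-2)*(-3) = -2*3 = -6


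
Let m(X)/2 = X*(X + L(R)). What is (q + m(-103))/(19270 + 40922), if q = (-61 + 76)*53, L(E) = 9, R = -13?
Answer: 1061/3168 ≈ 0.33491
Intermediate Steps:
m(X) = 2*X*(9 + X) (m(X) = 2*(X*(X + 9)) = 2*(X*(9 + X)) = 2*X*(9 + X))
q = 795 (q = 15*53 = 795)
(q + m(-103))/(19270 + 40922) = (795 + 2*(-103)*(9 - 103))/(19270 + 40922) = (795 + 2*(-103)*(-94))/60192 = (795 + 19364)*(1/60192) = 20159*(1/60192) = 1061/3168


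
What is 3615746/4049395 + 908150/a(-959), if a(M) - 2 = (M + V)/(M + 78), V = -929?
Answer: 64797075129643/295605835 ≈ 2.1920e+5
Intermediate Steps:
a(M) = 2 + (-929 + M)/(78 + M) (a(M) = 2 + (M - 929)/(M + 78) = 2 + (-929 + M)/(78 + M))
3615746/4049395 + 908150/a(-959) = 3615746/4049395 + 908150/(((-773 + 3*(-959))/(78 - 959))) = 3615746*(1/4049395) + 908150/(((-773 - 2877)/(-881))) = 3615746/4049395 + 908150/((-1/881*(-3650))) = 3615746/4049395 + 908150/(3650/881) = 3615746/4049395 + 908150*(881/3650) = 3615746/4049395 + 16001603/73 = 64797075129643/295605835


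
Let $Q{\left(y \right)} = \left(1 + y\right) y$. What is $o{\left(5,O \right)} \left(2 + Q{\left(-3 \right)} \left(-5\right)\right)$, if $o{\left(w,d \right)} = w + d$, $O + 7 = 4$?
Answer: $-56$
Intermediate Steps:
$O = -3$ ($O = -7 + 4 = -3$)
$o{\left(w,d \right)} = d + w$
$Q{\left(y \right)} = y \left(1 + y\right)$
$o{\left(5,O \right)} \left(2 + Q{\left(-3 \right)} \left(-5\right)\right) = \left(-3 + 5\right) \left(2 + - 3 \left(1 - 3\right) \left(-5\right)\right) = 2 \left(2 + \left(-3\right) \left(-2\right) \left(-5\right)\right) = 2 \left(2 + 6 \left(-5\right)\right) = 2 \left(2 - 30\right) = 2 \left(-28\right) = -56$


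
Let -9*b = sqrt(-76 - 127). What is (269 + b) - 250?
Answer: 19 - I*sqrt(203)/9 ≈ 19.0 - 1.5831*I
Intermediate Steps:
b = -I*sqrt(203)/9 (b = -sqrt(-76 - 127)/9 = -I*sqrt(203)/9 ≈ -1.5831*I)
(269 + b) - 250 = (269 - I*sqrt(203)/9) - 250 = 19 - I*sqrt(203)/9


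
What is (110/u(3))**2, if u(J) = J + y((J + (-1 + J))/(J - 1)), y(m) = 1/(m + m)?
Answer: 75625/64 ≈ 1181.6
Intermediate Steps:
y(m) = 1/(2*m)
u(J) = J + (-1 + J)/(2*(-1 + 2*J)) (u(J) = J + 1/(2*(((J + (-1 + J))/(J - 1)))) = J + 1/(2*(((-1 + 2*J)/(-1 + J)))) = J + ((-1 + J)/(-1 + 2*J))/2 = J + (-1 + J)/(2*(-1 + 2*J)))
(110/u(3))**2 = (110/(((-1 - 1*3 + 4*3**2)/(2*(-1 + 2*3)))))**2 = (110/(((-1 - 3 + 4*9)/(2*(-1 + 6)))))**2 = (110/(((1/2)*(-1 - 3 + 36)/5)))**2 = (110/(((1/2)*(1/5)*32)))**2 = (110/(16/5))**2 = (110*(5/16))**2 = (275/8)**2 = 75625/64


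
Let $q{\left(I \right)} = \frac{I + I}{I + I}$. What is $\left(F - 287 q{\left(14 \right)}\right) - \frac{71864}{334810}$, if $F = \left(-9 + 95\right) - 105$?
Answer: $- \frac{51261862}{167405} \approx -306.21$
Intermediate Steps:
$F = -19$ ($F = 86 - 105 = -19$)
$q{\left(I \right)} = 1$ ($q{\left(I \right)} = \frac{2 I}{2 I} = 2 I \frac{1}{2 I} = 1$)
$\left(F - 287 q{\left(14 \right)}\right) - \frac{71864}{334810} = \left(-19 - 287\right) - \frac{71864}{334810} = \left(-19 - 287\right) - 71864 \cdot \frac{1}{334810} = -306 - \frac{35932}{167405} = - \frac{51261862}{167405}$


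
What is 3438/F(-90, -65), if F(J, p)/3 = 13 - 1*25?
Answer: -191/2 ≈ -95.500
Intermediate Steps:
F(J, p) = -36 (F(J, p) = 3*(13 - 1*25) = 3*(13 - 25) = 3*(-12) = -36)
3438/F(-90, -65) = 3438/(-36) = 3438*(-1/36) = -191/2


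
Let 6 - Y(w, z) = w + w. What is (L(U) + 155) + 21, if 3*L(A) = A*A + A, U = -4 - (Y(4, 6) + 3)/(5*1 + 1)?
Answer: 19483/108 ≈ 180.40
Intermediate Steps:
Y(w, z) = 6 - 2*w (Y(w, z) = 6 - (w + w) = 6 - 2*w)
U = -25/6 (U = -4 - ((6 - 2*4) + 3)/(5*1 + 1) = -4 - ((6 - 8) + 3)/(5 + 1) = -4 - (-2 + 3)/6 = -4 - 1/6 = -4 - 1*⅙ = -4 - ⅙ = -25/6 ≈ -4.1667)
L(A) = A/3 + A²/3 (L(A) = (A*A + A)/3 = (A² + A)/3 = (A + A²)/3 = A/3 + A²/3)
(L(U) + 155) + 21 = ((⅓)*(-25/6)*(1 - 25/6) + 155) + 21 = ((⅓)*(-25/6)*(-19/6) + 155) + 21 = (475/108 + 155) + 21 = 17215/108 + 21 = 19483/108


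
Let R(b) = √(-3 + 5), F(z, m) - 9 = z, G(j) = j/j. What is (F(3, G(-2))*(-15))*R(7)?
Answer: -180*√2 ≈ -254.56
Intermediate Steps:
G(j) = 1
F(z, m) = 9 + z
R(b) = √2
(F(3, G(-2))*(-15))*R(7) = ((9 + 3)*(-15))*√2 = (12*(-15))*√2 = -180*√2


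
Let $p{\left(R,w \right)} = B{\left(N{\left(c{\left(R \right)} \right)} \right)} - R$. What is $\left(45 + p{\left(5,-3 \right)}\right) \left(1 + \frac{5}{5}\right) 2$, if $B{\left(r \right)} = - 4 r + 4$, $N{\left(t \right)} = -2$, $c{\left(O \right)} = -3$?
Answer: $208$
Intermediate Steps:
$B{\left(r \right)} = 4 - 4 r$
$p{\left(R,w \right)} = 12 - R$ ($p{\left(R,w \right)} = \left(4 - -8\right) - R = \left(4 + 8\right) - R = 12 - R$)
$\left(45 + p{\left(5,-3 \right)}\right) \left(1 + \frac{5}{5}\right) 2 = \left(45 + \left(12 - 5\right)\right) \left(1 + \frac{5}{5}\right) 2 = \left(45 + \left(12 - 5\right)\right) \left(1 + 5 \cdot \frac{1}{5}\right) 2 = \left(45 + 7\right) \left(1 + 1\right) 2 = 52 \cdot 2 \cdot 2 = 52 \cdot 4 = 208$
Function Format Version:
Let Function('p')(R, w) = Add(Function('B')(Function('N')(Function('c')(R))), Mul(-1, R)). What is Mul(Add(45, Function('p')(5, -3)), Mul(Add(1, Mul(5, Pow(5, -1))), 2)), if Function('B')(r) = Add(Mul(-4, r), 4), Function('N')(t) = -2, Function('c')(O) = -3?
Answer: 208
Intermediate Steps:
Function('B')(r) = Add(4, Mul(-4, r))
Function('p')(R, w) = Add(12, Mul(-1, R)) (Function('p')(R, w) = Add(Add(4, Mul(-4, -2)), Mul(-1, R)) = Add(Add(4, 8), Mul(-1, R)) = Add(12, Mul(-1, R)))
Mul(Add(45, Function('p')(5, -3)), Mul(Add(1, Mul(5, Pow(5, -1))), 2)) = Mul(Add(45, Add(12, Mul(-1, 5))), Mul(Add(1, Mul(5, Pow(5, -1))), 2)) = Mul(Add(45, Add(12, -5)), Mul(Add(1, Mul(5, Rational(1, 5))), 2)) = Mul(Add(45, 7), Mul(Add(1, 1), 2)) = Mul(52, Mul(2, 2)) = Mul(52, 4) = 208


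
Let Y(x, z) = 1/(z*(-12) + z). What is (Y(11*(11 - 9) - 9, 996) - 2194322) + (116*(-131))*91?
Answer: -39191343049/10956 ≈ -3.5772e+6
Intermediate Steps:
Y(x, z) = -1/(11*z) (Y(x, z) = 1/(-12*z + z) = 1/(-11*z) = -1/(11*z))
(Y(11*(11 - 9) - 9, 996) - 2194322) + (116*(-131))*91 = (-1/11/996 - 2194322) + (116*(-131))*91 = (-1/11*1/996 - 2194322) - 15196*91 = (-1/10956 - 2194322) - 1382836 = -24040991833/10956 - 1382836 = -39191343049/10956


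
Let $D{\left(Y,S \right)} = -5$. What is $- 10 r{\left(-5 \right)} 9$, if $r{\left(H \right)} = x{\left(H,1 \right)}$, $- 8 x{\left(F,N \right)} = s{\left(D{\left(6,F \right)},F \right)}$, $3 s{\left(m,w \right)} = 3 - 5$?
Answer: $- \frac{15}{2} \approx -7.5$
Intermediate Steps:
$s{\left(m,w \right)} = - \frac{2}{3}$ ($s{\left(m,w \right)} = \frac{3 - 5}{3} = \frac{1}{3} \left(-2\right) = - \frac{2}{3}$)
$x{\left(F,N \right)} = \frac{1}{12}$ ($x{\left(F,N \right)} = \left(- \frac{1}{8}\right) \left(- \frac{2}{3}\right) = \frac{1}{12}$)
$r{\left(H \right)} = \frac{1}{12}$
$- 10 r{\left(-5 \right)} 9 = \left(-10\right) \frac{1}{12} \cdot 9 = \left(- \frac{5}{6}\right) 9 = - \frac{15}{2}$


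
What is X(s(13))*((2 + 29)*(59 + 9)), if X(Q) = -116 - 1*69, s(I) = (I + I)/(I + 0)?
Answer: -389980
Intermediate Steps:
s(I) = 2 (s(I) = (2*I)/I = 2)
X(Q) = -185 (X(Q) = -116 - 69 = -185)
X(s(13))*((2 + 29)*(59 + 9)) = -185*(2 + 29)*(59 + 9) = -5735*68 = -185*2108 = -389980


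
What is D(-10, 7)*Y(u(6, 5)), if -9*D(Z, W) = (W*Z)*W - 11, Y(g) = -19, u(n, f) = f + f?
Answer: -3173/3 ≈ -1057.7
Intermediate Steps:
u(n, f) = 2*f
D(Z, W) = 11/9 - Z*W²/9 (D(Z, W) = -((W*Z)*W - 11)/9 = -(Z*W² - 11)/9 = -(-11 + Z*W²)/9 = 11/9 - Z*W²/9)
D(-10, 7)*Y(u(6, 5)) = (11/9 - ⅑*(-10)*7²)*(-19) = (11/9 - ⅑*(-10)*49)*(-19) = (11/9 + 490/9)*(-19) = (167/3)*(-19) = -3173/3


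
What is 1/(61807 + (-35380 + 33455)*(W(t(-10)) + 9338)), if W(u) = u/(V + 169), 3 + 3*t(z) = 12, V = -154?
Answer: -1/17914228 ≈ -5.5822e-8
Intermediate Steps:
t(z) = 3 (t(z) = -1 + (⅓)*12 = -1 + 4 = 3)
W(u) = u/15 (W(u) = u/(-154 + 169) = u/15)
1/(61807 + (-35380 + 33455)*(W(t(-10)) + 9338)) = 1/(61807 + (-35380 + 33455)*((1/15)*3 + 9338)) = 1/(61807 - 1925*(⅕ + 9338)) = 1/(61807 - 1925*46691/5) = 1/(61807 - 17976035) = 1/(-17914228) = -1/17914228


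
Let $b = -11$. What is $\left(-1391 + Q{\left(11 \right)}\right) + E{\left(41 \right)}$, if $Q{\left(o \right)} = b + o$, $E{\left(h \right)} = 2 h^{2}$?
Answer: $1971$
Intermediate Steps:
$Q{\left(o \right)} = -11 + o$
$\left(-1391 + Q{\left(11 \right)}\right) + E{\left(41 \right)} = \left(-1391 + \left(-11 + 11\right)\right) + 2 \cdot 41^{2} = \left(-1391 + 0\right) + 2 \cdot 1681 = -1391 + 3362 = 1971$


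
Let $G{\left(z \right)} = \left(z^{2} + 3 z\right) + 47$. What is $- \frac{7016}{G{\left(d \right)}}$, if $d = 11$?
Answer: $- \frac{7016}{201} \approx -34.905$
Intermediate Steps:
$G{\left(z \right)} = 47 + z^{2} + 3 z$
$- \frac{7016}{G{\left(d \right)}} = - \frac{7016}{47 + 11^{2} + 3 \cdot 11} = - \frac{7016}{47 + 121 + 33} = - \frac{7016}{201}$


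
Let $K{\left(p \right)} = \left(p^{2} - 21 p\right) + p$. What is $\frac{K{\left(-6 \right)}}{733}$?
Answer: $\frac{156}{733} \approx 0.21282$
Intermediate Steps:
$K{\left(p \right)} = p^{2} - 20 p$
$\frac{K{\left(-6 \right)}}{733} = \frac{\left(-6\right) \left(-20 - 6\right)}{733} = \left(-6\right) \left(-26\right) \frac{1}{733} = 156 \cdot \frac{1}{733} = \frac{156}{733}$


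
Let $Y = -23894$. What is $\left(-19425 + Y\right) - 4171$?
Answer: $-47490$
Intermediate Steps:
$\left(-19425 + Y\right) - 4171 = \left(-19425 - 23894\right) - 4171 = -43319 - 4171 = -47490$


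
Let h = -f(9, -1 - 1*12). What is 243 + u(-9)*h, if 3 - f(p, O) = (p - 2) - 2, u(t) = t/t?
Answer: 245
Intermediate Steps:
u(t) = 1
f(p, O) = 7 - p (f(p, O) = 3 - ((p - 2) - 2) = 3 - ((-2 + p) - 2) = 3 - (-4 + p) = 3 + (4 - p) = 7 - p)
h = 2 (h = -(7 - 1*9) = -(7 - 9) = -1*(-2) = 2)
243 + u(-9)*h = 243 + 1*2 = 243 + 2 = 245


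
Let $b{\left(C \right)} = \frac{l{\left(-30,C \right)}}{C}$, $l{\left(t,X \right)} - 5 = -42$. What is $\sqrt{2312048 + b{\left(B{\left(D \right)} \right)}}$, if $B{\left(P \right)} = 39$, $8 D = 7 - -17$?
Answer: $\frac{\sqrt{3516623565}}{39} \approx 1520.5$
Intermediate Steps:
$D = 3$ ($D = \frac{7 - -17}{8} = \frac{7 + 17}{8} = \frac{1}{8} \cdot 24 = 3$)
$l{\left(t,X \right)} = -37$ ($l{\left(t,X \right)} = 5 - 42 = -37$)
$b{\left(C \right)} = - \frac{37}{C}$
$\sqrt{2312048 + b{\left(B{\left(D \right)} \right)}} = \sqrt{2312048 - \frac{37}{39}} = \sqrt{\frac{90169835}{39}} = \frac{\sqrt{3516623565}}{39}$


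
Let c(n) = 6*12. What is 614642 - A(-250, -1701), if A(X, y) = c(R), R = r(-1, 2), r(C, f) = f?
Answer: 614570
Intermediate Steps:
R = 2
c(n) = 72
A(X, y) = 72
614642 - A(-250, -1701) = 614642 - 1*72 = 614642 - 72 = 614570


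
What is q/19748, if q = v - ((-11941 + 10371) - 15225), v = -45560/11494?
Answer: 96498085/113491756 ≈ 0.85027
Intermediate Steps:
v = -22780/5747 (v = -45560*1/11494 = -22780/5747 ≈ -3.9638)
q = 96498085/5747 (q = -22780/5747 - ((-11941 + 10371) - 15225) = -22780/5747 - (-1570 - 15225) = -22780/5747 - 1*(-16795) = -22780/5747 + 16795 = 96498085/5747 ≈ 16791.)
q/19748 = (96498085/5747)/19748 = (96498085/5747)*(1/19748) = 96498085/113491756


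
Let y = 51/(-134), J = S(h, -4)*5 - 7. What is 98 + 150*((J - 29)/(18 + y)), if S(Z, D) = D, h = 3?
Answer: -298074/787 ≈ -378.75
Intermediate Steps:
J = -27 (J = -4*5 - 7 = -20 - 7 = -27)
y = -51/134 (y = 51*(-1/134) = -51/134 ≈ -0.38060)
98 + 150*((J - 29)/(18 + y)) = 98 + 150*((-27 - 29)/(18 - 51/134)) = 98 + 150*(-56/2361/134) = 98 + 150*(-56*134/2361) = 98 + 150*(-7504/2361) = 98 - 375200/787 = -298074/787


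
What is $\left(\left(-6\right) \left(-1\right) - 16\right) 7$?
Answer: $-70$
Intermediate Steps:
$\left(\left(-6\right) \left(-1\right) - 16\right) 7 = \left(6 - 16\right) 7 = \left(-10\right) 7 = -70$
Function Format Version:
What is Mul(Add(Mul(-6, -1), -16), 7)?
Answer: -70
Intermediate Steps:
Mul(Add(Mul(-6, -1), -16), 7) = Mul(Add(6, -16), 7) = Mul(-10, 7) = -70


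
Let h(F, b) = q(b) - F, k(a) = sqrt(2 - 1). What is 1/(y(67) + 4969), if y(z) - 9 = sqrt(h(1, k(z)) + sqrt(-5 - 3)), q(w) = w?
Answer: 1/(4978 + 2**(3/4)*sqrt(I)) ≈ 0.00020084 - 4.8e-8*I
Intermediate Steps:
k(a) = 1 (k(a) = sqrt(1) = 1)
h(F, b) = b - F
y(z) = 9 + 2**(3/4)*sqrt(I) (y(z) = 9 + sqrt((1 - 1*1) + sqrt(-5 - 3)) = 9 + sqrt((1 - 1) + sqrt(-8)) = 9 + sqrt(0 + 2*I*sqrt(2)) = 9 + sqrt(2*I*sqrt(2)) = 9 + 2**(3/4)*sqrt(I))
1/(y(67) + 4969) = 1/((9 + 2**(3/4)*sqrt(I)) + 4969) = 1/(4978 + 2**(3/4)*sqrt(I))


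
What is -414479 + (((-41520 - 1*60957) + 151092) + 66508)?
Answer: -299356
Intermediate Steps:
-414479 + (((-41520 - 1*60957) + 151092) + 66508) = -414479 + (((-41520 - 60957) + 151092) + 66508) = -414479 + ((-102477 + 151092) + 66508) = -414479 + (48615 + 66508) = -414479 + 115123 = -299356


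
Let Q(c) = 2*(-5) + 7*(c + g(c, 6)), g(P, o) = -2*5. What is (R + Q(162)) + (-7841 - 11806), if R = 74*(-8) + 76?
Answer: -19109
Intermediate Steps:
g(P, o) = -10
R = -516 (R = -592 + 76 = -516)
Q(c) = -80 + 7*c (Q(c) = 2*(-5) + 7*(c - 10) = -10 + 7*(-10 + c) = -10 + (-70 + 7*c) = -80 + 7*c)
(R + Q(162)) + (-7841 - 11806) = (-516 + (-80 + 7*162)) + (-7841 - 11806) = (-516 + (-80 + 1134)) - 19647 = (-516 + 1054) - 19647 = 538 - 19647 = -19109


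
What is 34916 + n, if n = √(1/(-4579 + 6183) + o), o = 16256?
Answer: 34916 + 5*√418236985/802 ≈ 35044.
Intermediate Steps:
n = 5*√418236985/802 (n = √(1/(-4579 + 6183) + 16256) = √(1/1604 + 16256) = √(26074625/1604) = 5*√418236985/802 ≈ 127.50)
34916 + n = 34916 + 5*√418236985/802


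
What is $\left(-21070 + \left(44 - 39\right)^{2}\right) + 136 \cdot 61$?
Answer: $-12749$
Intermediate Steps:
$\left(-21070 + \left(44 - 39\right)^{2}\right) + 136 \cdot 61 = \left(-21070 + 5^{2}\right) + 8296 = \left(-21070 + 25\right) + 8296 = -21045 + 8296 = -12749$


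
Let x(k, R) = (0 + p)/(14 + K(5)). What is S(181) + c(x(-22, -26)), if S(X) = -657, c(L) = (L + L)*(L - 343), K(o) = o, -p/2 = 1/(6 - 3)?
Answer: -2056381/3249 ≈ -632.93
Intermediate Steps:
p = -⅔ (p = -2/(6 - 3) = -2/3 = -2*⅓ = -⅔ ≈ -0.66667)
x(k, R) = -2/57 (x(k, R) = (0 - ⅔)/(14 + 5) = -⅔/19 = -⅔*1/19 = -2/57)
c(L) = 2*L*(-343 + L) (c(L) = (2*L)*(-343 + L) = 2*L*(-343 + L))
S(181) + c(x(-22, -26)) = -657 + 2*(-2/57)*(-343 - 2/57) = -657 + 2*(-2/57)*(-19553/57) = -657 + 78212/3249 = -2056381/3249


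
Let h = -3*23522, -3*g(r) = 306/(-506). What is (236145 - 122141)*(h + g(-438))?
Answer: -185030015508/23 ≈ -8.0448e+9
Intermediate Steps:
g(r) = 51/253 (g(r) = -102/(-506) = -102*(-1)/506 = -1/3*(-153/253) = 51/253)
h = -70566
(236145 - 122141)*(h + g(-438)) = (236145 - 122141)*(-70566 + 51/253) = 114004*(-17853147/253) = -185030015508/23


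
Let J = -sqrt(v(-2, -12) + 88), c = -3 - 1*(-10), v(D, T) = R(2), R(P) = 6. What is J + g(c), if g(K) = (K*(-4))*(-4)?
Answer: 112 - sqrt(94) ≈ 102.30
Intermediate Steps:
v(D, T) = 6
c = 7 (c = -3 + 10 = 7)
g(K) = 16*K (g(K) = -4*K*(-4) = 16*K)
J = -sqrt(94) (J = -sqrt(6 + 88) = -sqrt(94) ≈ -9.6954)
J + g(c) = -sqrt(94) + 16*7 = -sqrt(94) + 112 = 112 - sqrt(94)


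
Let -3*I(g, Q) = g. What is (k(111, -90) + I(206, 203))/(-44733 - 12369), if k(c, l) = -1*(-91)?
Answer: -67/171306 ≈ -0.00039111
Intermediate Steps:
k(c, l) = 91
I(g, Q) = -g/3
(k(111, -90) + I(206, 203))/(-44733 - 12369) = (91 - ⅓*206)/(-44733 - 12369) = (91 - 206/3)/(-57102) = (67/3)*(-1/57102) = -67/171306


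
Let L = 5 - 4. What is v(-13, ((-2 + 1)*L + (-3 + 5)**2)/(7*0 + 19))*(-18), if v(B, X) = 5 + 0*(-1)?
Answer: -90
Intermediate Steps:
L = 1
v(B, X) = 5 (v(B, X) = 5 + 0 = 5)
v(-13, ((-2 + 1)*L + (-3 + 5)**2)/(7*0 + 19))*(-18) = 5*(-18) = -90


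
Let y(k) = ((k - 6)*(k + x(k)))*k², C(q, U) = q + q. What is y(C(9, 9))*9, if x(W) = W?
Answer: 1259712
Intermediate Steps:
C(q, U) = 2*q
y(k) = 2*k³*(-6 + k) (y(k) = ((k - 6)*(k + k))*k² = ((-6 + k)*(2*k))*k² = (2*k*(-6 + k))*k² = 2*k³*(-6 + k))
y(C(9, 9))*9 = (2*(2*9)³*(-6 + 2*9))*9 = (2*18³*(-6 + 18))*9 = (2*5832*12)*9 = 139968*9 = 1259712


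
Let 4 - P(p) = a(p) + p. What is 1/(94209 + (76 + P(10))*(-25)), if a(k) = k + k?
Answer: 1/92959 ≈ 1.0757e-5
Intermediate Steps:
a(k) = 2*k
P(p) = 4 - 3*p (P(p) = 4 - (2*p + p) = 4 - 3*p)
1/(94209 + (76 + P(10))*(-25)) = 1/(94209 + (76 + (4 - 3*10))*(-25)) = 1/(94209 + (76 + (4 - 30))*(-25)) = 1/(94209 + (76 - 26)*(-25)) = 1/(94209 + 50*(-25)) = 1/(94209 - 1250) = 1/92959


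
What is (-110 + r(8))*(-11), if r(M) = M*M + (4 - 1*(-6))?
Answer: 396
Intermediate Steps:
r(M) = 10 + M**2 (r(M) = M**2 + (4 + 6) = M**2 + 10 = 10 + M**2)
(-110 + r(8))*(-11) = (-110 + (10 + 8**2))*(-11) = (-110 + (10 + 64))*(-11) = (-110 + 74)*(-11) = -36*(-11) = 396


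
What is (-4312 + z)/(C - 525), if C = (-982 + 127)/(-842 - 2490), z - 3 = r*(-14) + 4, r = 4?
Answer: 14530852/1748445 ≈ 8.3107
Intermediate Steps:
z = -49 (z = 3 + (4*(-14) + 4) = 3 + (-56 + 4) = 3 - 52 = -49)
C = 855/3332 (C = -855/(-3332) = -855*(-1/3332) = 855/3332 ≈ 0.25660)
(-4312 + z)/(C - 525) = (-4312 - 49)/(855/3332 - 525) = -4361/(-1748445/3332) = -4361*(-3332/1748445) = 14530852/1748445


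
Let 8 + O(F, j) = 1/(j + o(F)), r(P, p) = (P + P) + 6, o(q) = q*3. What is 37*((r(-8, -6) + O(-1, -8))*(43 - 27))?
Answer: -117808/11 ≈ -10710.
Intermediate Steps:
o(q) = 3*q
r(P, p) = 6 + 2*P (r(P, p) = 2*P + 6 = 6 + 2*P)
O(F, j) = -8 + 1/(j + 3*F)
37*((r(-8, -6) + O(-1, -8))*(43 - 27)) = 37*(((6 + 2*(-8)) + (1 - 24*(-1) - 8*(-8))/(-8 + 3*(-1)))*(43 - 27)) = 37*(((6 - 16) + (1 + 24 + 64)/(-8 - 3))*16) = 37*((-10 + 89/(-11))*16) = 37*((-10 - 1/11*89)*16) = 37*((-10 - 89/11)*16) = 37*(-199/11*16) = 37*(-3184/11) = -117808/11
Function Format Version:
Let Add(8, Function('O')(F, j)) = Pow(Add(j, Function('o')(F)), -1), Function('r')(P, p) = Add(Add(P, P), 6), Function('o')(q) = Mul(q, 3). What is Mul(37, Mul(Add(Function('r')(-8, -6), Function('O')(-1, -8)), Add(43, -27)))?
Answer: Rational(-117808, 11) ≈ -10710.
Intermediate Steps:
Function('o')(q) = Mul(3, q)
Function('r')(P, p) = Add(6, Mul(2, P)) (Function('r')(P, p) = Add(Mul(2, P), 6) = Add(6, Mul(2, P)))
Function('O')(F, j) = Add(-8, Pow(Add(j, Mul(3, F)), -1))
Mul(37, Mul(Add(Function('r')(-8, -6), Function('O')(-1, -8)), Add(43, -27))) = Mul(37, Mul(Add(Add(6, Mul(2, -8)), Mul(Pow(Add(-8, Mul(3, -1)), -1), Add(1, Mul(-24, -1), Mul(-8, -8)))), Add(43, -27))) = Mul(37, Mul(Add(Add(6, -16), Mul(Pow(Add(-8, -3), -1), Add(1, 24, 64))), 16)) = Mul(37, Mul(Add(-10, Mul(Pow(-11, -1), 89)), 16)) = Mul(37, Mul(Add(-10, Mul(Rational(-1, 11), 89)), 16)) = Mul(37, Mul(Add(-10, Rational(-89, 11)), 16)) = Mul(37, Mul(Rational(-199, 11), 16)) = Mul(37, Rational(-3184, 11)) = Rational(-117808, 11)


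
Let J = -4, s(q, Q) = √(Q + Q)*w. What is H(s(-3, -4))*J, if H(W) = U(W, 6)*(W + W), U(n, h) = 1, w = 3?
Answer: -48*I*√2 ≈ -67.882*I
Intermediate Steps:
s(q, Q) = 3*√2*√Q (s(q, Q) = √(Q + Q)*3 = √(2*Q)*3 = (√2*√Q)*3 = 3*√2*√Q)
H(W) = 2*W (H(W) = 1*(W + W) = 1*(2*W) = 2*W)
H(s(-3, -4))*J = (2*(3*√2*√(-4)))*(-4) = (2*(3*√2*(2*I)))*(-4) = (2*(6*I*√2))*(-4) = (12*I*√2)*(-4) = -48*I*√2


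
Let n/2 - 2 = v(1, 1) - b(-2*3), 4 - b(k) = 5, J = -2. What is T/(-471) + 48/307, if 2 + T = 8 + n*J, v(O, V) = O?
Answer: 25678/144597 ≈ 0.17758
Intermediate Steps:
b(k) = -1 (b(k) = 4 - 1*5 = 4 - 5 = -1)
n = 8 (n = 4 + 2*(1 - 1*(-1)) = 4 + 2*(1 + 1) = 4 + 2*2 = 4 + 4 = 8)
T = -10 (T = -2 + (8 + 8*(-2)) = -2 + (8 - 16) = -2 - 8 = -10)
T/(-471) + 48/307 = -10/(-471) + 48/307 = -10*(-1/471) + 48*(1/307) = 10/471 + 48/307 = 25678/144597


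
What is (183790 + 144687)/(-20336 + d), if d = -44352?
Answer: -328477/64688 ≈ -5.0779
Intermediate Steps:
(183790 + 144687)/(-20336 + d) = (183790 + 144687)/(-20336 - 44352) = 328477/(-64688) = 328477*(-1/64688) = -328477/64688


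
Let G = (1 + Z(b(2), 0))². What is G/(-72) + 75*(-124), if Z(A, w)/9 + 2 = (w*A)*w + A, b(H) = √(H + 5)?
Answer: -83807/9 + 17*√7/4 ≈ -9300.6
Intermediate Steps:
b(H) = √(5 + H)
Z(A, w) = -18 + 9*A + 9*A*w² (Z(A, w) = -18 + 9*((w*A)*w + A) = -18 + 9*((A*w)*w + A) = -18 + 9*(A*w² + A) = -18 + 9*(A + A*w²) = -18 + (9*A + 9*A*w²) = -18 + 9*A + 9*A*w²)
G = (-17 + 9*√7)² (G = (1 + (-18 + 9*√(5 + 2) + 9*√(5 + 2)*0²))² = (1 + (-18 + 9*√7 + 9*√7*0))² = (1 + (-18 + 9*√7 + 0))² = (1 + (-18 + 9*√7))² = (-17 + 9*√7)² ≈ 46.400)
G/(-72) + 75*(-124) = (856 - 306*√7)/(-72) + 75*(-124) = (856 - 306*√7)*(-1/72) - 9300 = (-107/9 + 17*√7/4) - 9300 = -83807/9 + 17*√7/4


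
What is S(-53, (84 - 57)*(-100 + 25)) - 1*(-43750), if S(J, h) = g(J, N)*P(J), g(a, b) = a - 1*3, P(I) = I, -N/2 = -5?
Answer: 46718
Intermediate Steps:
N = 10 (N = -2*(-5) = 10)
g(a, b) = -3 + a (g(a, b) = a - 3 = -3 + a)
S(J, h) = J*(-3 + J) (S(J, h) = (-3 + J)*J = J*(-3 + J))
S(-53, (84 - 57)*(-100 + 25)) - 1*(-43750) = -53*(-3 - 53) - 1*(-43750) = -53*(-56) + 43750 = 2968 + 43750 = 46718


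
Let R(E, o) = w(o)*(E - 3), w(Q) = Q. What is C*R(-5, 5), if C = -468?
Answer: 18720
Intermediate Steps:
R(E, o) = o*(-3 + E) (R(E, o) = o*(E - 3) = o*(-3 + E))
C*R(-5, 5) = -2340*(-3 - 5) = -2340*(-8) = -468*(-40) = 18720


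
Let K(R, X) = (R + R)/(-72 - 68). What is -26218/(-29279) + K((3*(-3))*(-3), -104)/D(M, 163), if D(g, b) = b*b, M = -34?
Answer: 48760232407/54453962570 ≈ 0.89544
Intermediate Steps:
K(R, X) = -R/70 (K(R, X) = (2*R)/(-140) = (2*R)*(-1/140) = -R/70)
D(g, b) = b²
-26218/(-29279) + K((3*(-3))*(-3), -104)/D(M, 163) = -26218/(-29279) + (-3*(-3)*(-3)/70)/(163²) = -26218*(-1/29279) - (-9)*(-3)/70/26569 = 26218/29279 - 1/70*27*(1/26569) = 26218/29279 - 27/70*1/26569 = 26218/29279 - 27/1859830 = 48760232407/54453962570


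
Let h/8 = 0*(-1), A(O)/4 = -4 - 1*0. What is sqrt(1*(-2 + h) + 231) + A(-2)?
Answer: -16 + sqrt(229) ≈ -0.86725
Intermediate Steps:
A(O) = -16 (A(O) = 4*(-4 - 1*0) = 4*(-4 + 0) = 4*(-4) = -16)
h = 0 (h = 8*(0*(-1)) = 8*0 = 0)
sqrt(1*(-2 + h) + 231) + A(-2) = sqrt(1*(-2 + 0) + 231) - 16 = sqrt(1*(-2) + 231) - 16 = sqrt(-2 + 231) - 16 = sqrt(229) - 16 = -16 + sqrt(229)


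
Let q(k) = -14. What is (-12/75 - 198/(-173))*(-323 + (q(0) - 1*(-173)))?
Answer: -698312/4325 ≈ -161.46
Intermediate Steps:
(-12/75 - 198/(-173))*(-323 + (q(0) - 1*(-173))) = (-12/75 - 198/(-173))*(-323 + (-14 - 1*(-173))) = (-12*1/75 - 198*(-1/173))*(-323 + (-14 + 173)) = (-4/25 + 198/173)*(-323 + 159) = (4258/4325)*(-164) = -698312/4325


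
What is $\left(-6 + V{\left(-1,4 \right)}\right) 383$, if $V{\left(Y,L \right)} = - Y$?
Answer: $-1915$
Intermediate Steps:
$\left(-6 + V{\left(-1,4 \right)}\right) 383 = \left(-6 - -1\right) 383 = \left(-6 + 1\right) 383 = \left(-5\right) 383 = -1915$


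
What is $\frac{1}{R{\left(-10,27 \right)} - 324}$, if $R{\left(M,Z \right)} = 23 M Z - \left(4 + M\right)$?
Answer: $- \frac{1}{6528} \approx -0.00015319$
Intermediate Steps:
$R{\left(M,Z \right)} = -4 - M + 23 M Z$ ($R{\left(M,Z \right)} = 23 M Z - \left(4 + M\right) = -4 - M + 23 M Z$)
$\frac{1}{R{\left(-10,27 \right)} - 324} = \frac{1}{\left(-4 - -10 + 23 \left(-10\right) 27\right) - 324} = \frac{1}{\left(-4 + 10 - 6210\right) - 324} = \frac{1}{-6204 - 324} = \frac{1}{-6528} = - \frac{1}{6528}$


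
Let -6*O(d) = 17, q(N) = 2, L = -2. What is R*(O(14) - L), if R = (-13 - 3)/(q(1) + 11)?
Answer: 40/39 ≈ 1.0256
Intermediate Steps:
R = -16/13 (R = (-13 - 3)/(2 + 11) = -16/13 ≈ -1.2308)
O(d) = -17/6 (O(d) = -1/6*17 = -17/6)
R*(O(14) - L) = -16*(-17/6 - 1*(-2))/13 = -16*(-17/6 + 2)/13 = -16/13*(-5/6) = 40/39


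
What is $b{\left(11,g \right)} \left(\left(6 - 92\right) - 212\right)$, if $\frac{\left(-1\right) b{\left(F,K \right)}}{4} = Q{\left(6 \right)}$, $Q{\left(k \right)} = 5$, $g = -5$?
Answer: $5960$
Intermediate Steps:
$b{\left(F,K \right)} = -20$ ($b{\left(F,K \right)} = \left(-4\right) 5 = -20$)
$b{\left(11,g \right)} \left(\left(6 - 92\right) - 212\right) = - 20 \left(\left(6 - 92\right) - 212\right) = - 20 \left(-86 - 212\right) = \left(-20\right) \left(-298\right) = 5960$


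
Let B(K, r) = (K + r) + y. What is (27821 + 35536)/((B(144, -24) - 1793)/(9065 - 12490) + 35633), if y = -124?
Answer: 216997725/122044822 ≈ 1.7780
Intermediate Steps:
B(K, r) = -124 + K + r (B(K, r) = (K + r) - 124 = -124 + K + r)
(27821 + 35536)/((B(144, -24) - 1793)/(9065 - 12490) + 35633) = (27821 + 35536)/(((-124 + 144 - 24) - 1793)/(9065 - 12490) + 35633) = 63357/((-4 - 1793)/(-3425) + 35633) = 63357/(-1797*(-1/3425) + 35633) = 63357/(1797/3425 + 35633) = 63357/(122044822/3425) = 63357*(3425/122044822) = 216997725/122044822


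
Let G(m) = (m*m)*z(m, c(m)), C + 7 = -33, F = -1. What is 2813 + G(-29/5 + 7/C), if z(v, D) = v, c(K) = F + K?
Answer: 166380081/64000 ≈ 2599.7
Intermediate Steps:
C = -40 (C = -7 - 33 = -40)
c(K) = -1 + K
G(m) = m³ (G(m) = (m*m)*m = m²*m = m³)
2813 + G(-29/5 + 7/C) = 2813 + (-29/5 + 7/(-40))³ = 2813 + (-29*⅕ + 7*(-1/40))³ = 2813 + (-29/5 - 7/40)³ = 2813 + (-239/40)³ = 2813 - 13651919/64000 = 166380081/64000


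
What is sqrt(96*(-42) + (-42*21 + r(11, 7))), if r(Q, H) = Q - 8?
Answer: I*sqrt(4911) ≈ 70.078*I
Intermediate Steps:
r(Q, H) = -8 + Q
sqrt(96*(-42) + (-42*21 + r(11, 7))) = sqrt(96*(-42) + (-42*21 + (-8 + 11))) = sqrt(-4032 + (-882 + 3)) = sqrt(-4032 - 879) = sqrt(-4911) = I*sqrt(4911)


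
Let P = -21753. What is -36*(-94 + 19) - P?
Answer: 24453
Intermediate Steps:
-36*(-94 + 19) - P = -36*(-94 + 19) - 1*(-21753) = -36*(-75) + 21753 = 2700 + 21753 = 24453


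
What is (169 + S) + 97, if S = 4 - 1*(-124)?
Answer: 394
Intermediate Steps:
S = 128 (S = 4 + 124 = 128)
(169 + S) + 97 = (169 + 128) + 97 = 297 + 97 = 394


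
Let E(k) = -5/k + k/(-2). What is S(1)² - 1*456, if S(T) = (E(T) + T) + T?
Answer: -1775/4 ≈ -443.75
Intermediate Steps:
E(k) = -5/k - k/2 (E(k) = -5/k + k*(-½) = -5/k - k/2)
S(T) = -5/T + 3*T/2 (S(T) = ((-5/T - T/2) + T) + T = (T/2 - 5/T) + T = -5/T + 3*T/2)
S(1)² - 1*456 = (-5/1 + (3/2)*1)² - 1*456 = (-5*1 + 3/2)² - 456 = (-5 + 3/2)² - 456 = (-7/2)² - 456 = 49/4 - 456 = -1775/4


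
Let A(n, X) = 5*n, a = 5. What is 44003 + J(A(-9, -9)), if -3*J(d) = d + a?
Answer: 132049/3 ≈ 44016.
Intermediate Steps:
J(d) = -5/3 - d/3 (J(d) = -(d + 5)/3 = -(5 + d)/3 = -5/3 - d/3)
44003 + J(A(-9, -9)) = 44003 + (-5/3 - 5*(-9)/3) = 44003 + (-5/3 - ⅓*(-45)) = 44003 + (-5/3 + 15) = 44003 + 40/3 = 132049/3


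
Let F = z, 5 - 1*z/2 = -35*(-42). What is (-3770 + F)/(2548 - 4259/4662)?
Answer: -31235400/11874517 ≈ -2.6305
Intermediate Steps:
z = -2930 (z = 10 - (-70)*(-42) = 10 - 2*1470 = 10 - 2940 = -2930)
F = -2930
(-3770 + F)/(2548 - 4259/4662) = (-3770 - 2930)/(2548 - 4259/4662) = -6700/(2548 - 4259*1/4662) = -6700/(2548 - 4259/4662) = -6700/11874517/4662 = -6700*4662/11874517 = -31235400/11874517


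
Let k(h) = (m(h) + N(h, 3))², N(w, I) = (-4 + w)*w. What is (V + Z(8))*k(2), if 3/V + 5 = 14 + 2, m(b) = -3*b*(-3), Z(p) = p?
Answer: 17836/11 ≈ 1621.5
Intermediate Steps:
N(w, I) = w*(-4 + w)
m(b) = 9*b
k(h) = (9*h + h*(-4 + h))²
V = 3/11 (V = 3/(-5 + (14 + 2)) = 3/(-5 + 16) = 3/11 ≈ 0.27273)
(V + Z(8))*k(2) = (3/11 + 8)*(2²*(5 + 2)²) = 91*(4*7²)/11 = 91*(4*49)/11 = (91/11)*196 = 17836/11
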